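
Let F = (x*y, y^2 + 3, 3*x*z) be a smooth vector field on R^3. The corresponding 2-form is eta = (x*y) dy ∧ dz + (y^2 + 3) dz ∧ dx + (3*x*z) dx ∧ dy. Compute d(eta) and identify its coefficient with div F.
d(eta) = (3*x + 3*y) dx ∧ dy ∧ dz; div F = 3*x + 3*y

For a 2-form in R^3 of the form above, applying d gives a 3-form with coefficient ∂P/∂x + ∂Q/∂y + ∂R/∂z:
  ∂P/∂x = y
  ∂Q/∂y = 2*y
  ∂R/∂z = 3*x
Sum = 3*x + 3*y, which is exactly div F.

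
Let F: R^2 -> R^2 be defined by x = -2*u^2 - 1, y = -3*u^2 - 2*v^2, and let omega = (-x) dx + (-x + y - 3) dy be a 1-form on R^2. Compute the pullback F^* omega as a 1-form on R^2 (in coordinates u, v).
F^* omega = (2*u*(-u^2 + 6*v^2 + 4)) du + (4*v*(u^2 + 2*v^2 + 2)) dv

Using F^*(f dg) = (f ∘ F) d(g ∘ F), substitute each coordinate x_i by F_i(u, v) in f_i, and replace dx_i by d F_i = (∂F_i/∂u) du + (∂F_i/∂v) dv.
  For the x component: f_1(F) = 2*u^2 + 1; d F_1 = (-4*u) du + (0) dv
  For the y component: f_2(F) = -u^2 - 2*v^2 - 2; d F_2 = (-6*u) du + (-4*v) dv
Combining and collecting du, dv coefficients:
  coeff of du: 2*u*(-u^2 + 6*v^2 + 4)
  coeff of dv: 4*v*(u^2 + 2*v^2 + 2)
F^* omega = (2*u*(-u^2 + 6*v^2 + 4)) du + (4*v*(u^2 + 2*v^2 + 2)) dv.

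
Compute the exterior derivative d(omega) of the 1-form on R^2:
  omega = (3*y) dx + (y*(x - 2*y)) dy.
d(omega) = (y - 3) dx ∧ dy

For a 1-form omega = sum_i f_i dx_i, the exterior derivative is
  d(omega) = sum_{i < j} (∂f_j/∂x_i - ∂f_i/∂x_j) dx_i ∧ dx_j.
  coefficient of dx ∧ dy: ∂f_2/∂x - ∂f_1/∂y = ∂(y*(x - 2*y))/∂x - ∂(3*y)/∂y = y - 3
Assembling: d(omega) = (y - 3) dx ∧ dy.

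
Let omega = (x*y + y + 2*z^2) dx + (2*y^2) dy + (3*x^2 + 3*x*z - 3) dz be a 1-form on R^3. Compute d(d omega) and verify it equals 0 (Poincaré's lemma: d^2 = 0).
d(d omega) = 0

Step 1: d omega = sum_{i<j} (∂f_j/∂x_i - ∂f_i/∂x_j) dx_i ∧ dx_j:
  coeff of dx ∧ dy: -x - 1
  coeff of dx ∧ dz: 6*x - z
  coeff of dy ∧ dz: 0
Step 2: Apply d again to each 2-form coefficient. The only possible 3-form in R^3 is dx ∧ dy ∧ dz, with coefficient
  ∂(coeff of dy∧dz)/∂x - ∂(coeff of dx∧dz)/∂y + ∂(coeff of dx∧dy)/∂z
  = ∂/∂x (0) - ∂/∂y (6*x - z) + ∂/∂z (-x - 1).
Each of these terms simplifies to sums of mixed partials that cancel in pairs. The result is 0 (by equality of mixed partials for smooth functions — Schwarz / Clairaut).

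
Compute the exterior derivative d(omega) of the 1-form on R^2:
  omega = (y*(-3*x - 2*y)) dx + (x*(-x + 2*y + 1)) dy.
d(omega) = (x + 6*y + 1) dx ∧ dy

For a 1-form omega = sum_i f_i dx_i, the exterior derivative is
  d(omega) = sum_{i < j} (∂f_j/∂x_i - ∂f_i/∂x_j) dx_i ∧ dx_j.
  coefficient of dx ∧ dy: ∂f_2/∂x - ∂f_1/∂y = ∂(x*(-x + 2*y + 1))/∂x - ∂(y*(-3*x - 2*y))/∂y = x + 6*y + 1
Assembling: d(omega) = (x + 6*y + 1) dx ∧ dy.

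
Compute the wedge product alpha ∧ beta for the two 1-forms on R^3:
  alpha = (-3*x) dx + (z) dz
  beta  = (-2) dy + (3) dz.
alpha ∧ beta = (6*x) dx ∧ dy + (-9*x) dx ∧ dz + (2*z) dy ∧ dz

Distribute the wedge, using dx_i ∧ dx_j = -dx_j ∧ dx_i and dx_i ∧ dx_i = 0. For each pair (i, j) with i < j, the coefficient of dx_i ∧ dx_j in alpha ∧ beta is (alpha_i * beta_j - alpha_j * beta_i). Collecting: alpha ∧ beta = (6*x) dx ∧ dy + (-9*x) dx ∧ dz + (2*z) dy ∧ dz.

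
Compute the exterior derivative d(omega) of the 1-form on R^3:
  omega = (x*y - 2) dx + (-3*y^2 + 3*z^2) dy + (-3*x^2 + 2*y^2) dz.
d(omega) = (-x) dx ∧ dy + (-6*x) dx ∧ dz + (4*y - 6*z) dy ∧ dz

For a 1-form omega = sum_i f_i dx_i, the exterior derivative is
  d(omega) = sum_{i < j} (∂f_j/∂x_i - ∂f_i/∂x_j) dx_i ∧ dx_j.
  coefficient of dx ∧ dy: ∂f_2/∂x - ∂f_1/∂y = ∂(-3*y^2 + 3*z^2)/∂x - ∂(x*y - 2)/∂y = -x
  coefficient of dx ∧ dz: ∂f_3/∂x - ∂f_1/∂z = ∂(-3*x^2 + 2*y^2)/∂x - ∂(x*y - 2)/∂z = -6*x
  coefficient of dy ∧ dz: ∂f_3/∂y - ∂f_2/∂z = ∂(-3*x^2 + 2*y^2)/∂y - ∂(-3*y^2 + 3*z^2)/∂z = 4*y - 6*z
Assembling: d(omega) = (-x) dx ∧ dy + (-6*x) dx ∧ dz + (4*y - 6*z) dy ∧ dz.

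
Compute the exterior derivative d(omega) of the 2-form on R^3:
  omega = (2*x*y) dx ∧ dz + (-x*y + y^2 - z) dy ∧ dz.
d(omega) = (-2*x - y) dx ∧ dy ∧ dz

For a 2-form omega = sum_{i<j} g_{ij} dx_i ∧ dx_j, the exterior derivative is
  d(omega) = sum_{i<j} d(g_{ij}) ∧ dx_i ∧ dx_j = sum_{i<j, k} (∂g_{ij}/∂x_k) dx_k ∧ dx_i ∧ dx_j.
Expand each term, using dx_k ∧ dx_i ∧ dx_j = sgn(permutation) dx_{(a)} ∧ dx_{(b)} ∧ dx_{(c)} with (a < b < c) sorted:
  d(2*x*y) includes (∂/∂y)(2*x*y) dy = (2*x) dy, which multiplied by dx ∧ dz gives (-2*x) dx ∧ dy ∧ dz
  d(-x*y + y^2 - z) includes (∂/∂x)(-x*y + y^2 - z) dx = (-y) dx, which multiplied by dy ∧ dz gives (-y) dx ∧ dy ∧ dz
Collecting like 3-forms: d(omega) = (-2*x - y) dx ∧ dy ∧ dz.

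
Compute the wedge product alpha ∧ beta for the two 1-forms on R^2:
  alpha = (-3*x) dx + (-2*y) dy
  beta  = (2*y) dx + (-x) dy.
alpha ∧ beta = (3*x^2 + 4*y^2) dx ∧ dy

Distribute the wedge, using dx_i ∧ dx_j = -dx_j ∧ dx_i and dx_i ∧ dx_i = 0. For each pair (i, j) with i < j, the coefficient of dx_i ∧ dx_j in alpha ∧ beta is (alpha_i * beta_j - alpha_j * beta_i). Collecting: alpha ∧ beta = (3*x^2 + 4*y^2) dx ∧ dy.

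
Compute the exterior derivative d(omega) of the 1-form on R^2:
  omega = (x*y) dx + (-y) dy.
d(omega) = (-x) dx ∧ dy

For a 1-form omega = sum_i f_i dx_i, the exterior derivative is
  d(omega) = sum_{i < j} (∂f_j/∂x_i - ∂f_i/∂x_j) dx_i ∧ dx_j.
  coefficient of dx ∧ dy: ∂f_2/∂x - ∂f_1/∂y = ∂(-y)/∂x - ∂(x*y)/∂y = -x
Assembling: d(omega) = (-x) dx ∧ dy.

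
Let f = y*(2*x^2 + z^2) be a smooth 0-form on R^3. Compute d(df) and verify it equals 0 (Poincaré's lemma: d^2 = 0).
d(df) = 0

Step 1: df = sum_i (∂f/∂x_i) dx_i = (4*x*y) dx + (2*x^2 + z^2) dy + (2*y*z) dz.
Step 2: Apply d again. Using the 1-form formula, the coefficient of dx ∧ dy in d(df) is ∂^2 f/∂x ∂y - ∂^2 f/∂y ∂x = (4*x) - (4*x) = 0 (equality of mixed partials for smooth f).
Similarly for dx ∧ dz and dy ∧ dz — all coefficients vanish. So d(df) = 0.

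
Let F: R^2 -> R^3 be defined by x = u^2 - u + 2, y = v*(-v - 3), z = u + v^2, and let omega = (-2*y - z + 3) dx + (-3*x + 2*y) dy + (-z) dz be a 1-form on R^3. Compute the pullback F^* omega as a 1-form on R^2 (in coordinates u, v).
F^* omega = (-2*u^2 + 2*u*v^2 + 12*u*v + 6*u - 2*v^2 - 6*v - 3) du + (6*u^2*v + 9*u^2 - 8*u*v - 9*u + 2*v^3 + 18*v^2 + 30*v + 18) dv

Using F^*(f dg) = (f ∘ F) d(g ∘ F), substitute each coordinate x_i by F_i(u, v) in f_i, and replace dx_i by d F_i = (∂F_i/∂u) du + (∂F_i/∂v) dv.
  For the x component: f_1(F) = -u + v^2 + 6*v + 3; d F_1 = (2*u - 1) du + (0) dv
  For the y component: f_2(F) = -3*u^2 + 3*u - 2*v^2 - 6*v - 6; d F_2 = (0) du + (-2*v - 3) dv
  For the z component: f_3(F) = -u - v^2; d F_3 = (1) du + (2*v) dv
Combining and collecting du, dv coefficients:
  coeff of du: -2*u^2 + 2*u*v^2 + 12*u*v + 6*u - 2*v^2 - 6*v - 3
  coeff of dv: 6*u^2*v + 9*u^2 - 8*u*v - 9*u + 2*v^3 + 18*v^2 + 30*v + 18
F^* omega = (-2*u^2 + 2*u*v^2 + 12*u*v + 6*u - 2*v^2 - 6*v - 3) du + (6*u^2*v + 9*u^2 - 8*u*v - 9*u + 2*v^3 + 18*v^2 + 30*v + 18) dv.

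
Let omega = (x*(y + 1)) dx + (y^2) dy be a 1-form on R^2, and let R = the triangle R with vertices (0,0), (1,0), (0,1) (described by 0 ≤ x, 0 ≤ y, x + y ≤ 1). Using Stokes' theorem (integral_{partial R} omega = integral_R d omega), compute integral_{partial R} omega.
integral_(partial R) omega = -1/6

Stokes: integral_partial_R omega = integral_R d omega with d omega = (∂Q/∂x - ∂P/∂y) dx ∧ dy.
  ∂Q/∂x = 0
  ∂P/∂y = x
  integrand = ∂Q/∂x - ∂P/∂y = -x.
Integrating over R: integral_0^1 integral_0^{1-x} (-x) dy dx = -1/6.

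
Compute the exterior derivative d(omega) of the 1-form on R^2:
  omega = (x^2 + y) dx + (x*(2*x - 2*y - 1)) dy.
d(omega) = (4*x - 2*y - 2) dx ∧ dy

For a 1-form omega = sum_i f_i dx_i, the exterior derivative is
  d(omega) = sum_{i < j} (∂f_j/∂x_i - ∂f_i/∂x_j) dx_i ∧ dx_j.
  coefficient of dx ∧ dy: ∂f_2/∂x - ∂f_1/∂y = ∂(x*(2*x - 2*y - 1))/∂x - ∂(x^2 + y)/∂y = 4*x - 2*y - 2
Assembling: d(omega) = (4*x - 2*y - 2) dx ∧ dy.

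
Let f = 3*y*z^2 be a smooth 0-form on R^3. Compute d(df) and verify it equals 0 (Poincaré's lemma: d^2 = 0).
d(df) = 0

Step 1: df = sum_i (∂f/∂x_i) dx_i = (0) dx + (3*z^2) dy + (6*y*z) dz.
Step 2: Apply d again. Using the 1-form formula, the coefficient of dx ∧ dy in d(df) is ∂^2 f/∂x ∂y - ∂^2 f/∂y ∂x = (0) - (0) = 0 (equality of mixed partials for smooth f).
Similarly for dx ∧ dz and dy ∧ dz — all coefficients vanish. So d(df) = 0.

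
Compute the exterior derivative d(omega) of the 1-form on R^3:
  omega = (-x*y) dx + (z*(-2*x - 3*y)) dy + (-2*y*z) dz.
d(omega) = (x - 2*z) dx ∧ dy + (2*x + 3*y - 2*z) dy ∧ dz

For a 1-form omega = sum_i f_i dx_i, the exterior derivative is
  d(omega) = sum_{i < j} (∂f_j/∂x_i - ∂f_i/∂x_j) dx_i ∧ dx_j.
  coefficient of dx ∧ dy: ∂f_2/∂x - ∂f_1/∂y = ∂(z*(-2*x - 3*y))/∂x - ∂(-x*y)/∂y = x - 2*z
  coefficient of dy ∧ dz: ∂f_3/∂y - ∂f_2/∂z = ∂(-2*y*z)/∂y - ∂(z*(-2*x - 3*y))/∂z = 2*x + 3*y - 2*z
Assembling: d(omega) = (x - 2*z) dx ∧ dy + (2*x + 3*y - 2*z) dy ∧ dz.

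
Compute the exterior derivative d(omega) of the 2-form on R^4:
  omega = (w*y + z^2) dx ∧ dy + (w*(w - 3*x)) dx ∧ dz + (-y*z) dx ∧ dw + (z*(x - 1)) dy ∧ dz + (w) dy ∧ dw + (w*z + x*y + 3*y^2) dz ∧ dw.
d(omega) = (3*z) dx ∧ dy ∧ dz + (y + z) dx ∧ dy ∧ dw + (2*w - 3*x + 2*y) dx ∧ dz ∧ dw + (x + 6*y) dy ∧ dz ∧ dw

For a 2-form omega = sum_{i<j} g_{ij} dx_i ∧ dx_j, the exterior derivative is
  d(omega) = sum_{i<j} d(g_{ij}) ∧ dx_i ∧ dx_j = sum_{i<j, k} (∂g_{ij}/∂x_k) dx_k ∧ dx_i ∧ dx_j.
Expand each term, using dx_k ∧ dx_i ∧ dx_j = sgn(permutation) dx_{(a)} ∧ dx_{(b)} ∧ dx_{(c)} with (a < b < c) sorted:
  d(w*y + z^2) includes (∂/∂z)(w*y + z^2) dz = (2*z) dz, which multiplied by dx ∧ dy gives (2*z) dx ∧ dy ∧ dz
  d(w*y + z^2) includes (∂/∂w)(w*y + z^2) dw = (y) dw, which multiplied by dx ∧ dy gives (y) dx ∧ dy ∧ dw
  d(w*(w - 3*x)) includes (∂/∂w)(w*(w - 3*x)) dw = (2*w - 3*x) dw, which multiplied by dx ∧ dz gives (2*w - 3*x) dx ∧ dz ∧ dw
  d(-y*z) includes (∂/∂y)(-y*z) dy = (-z) dy, which multiplied by dx ∧ dw gives (z) dx ∧ dy ∧ dw
  d(-y*z) includes (∂/∂z)(-y*z) dz = (-y) dz, which multiplied by dx ∧ dw gives (y) dx ∧ dz ∧ dw
  d(z*(x - 1)) includes (∂/∂x)(z*(x - 1)) dx = (z) dx, which multiplied by dy ∧ dz gives (z) dx ∧ dy ∧ dz
  d(w*z + x*y + 3*y^2) includes (∂/∂x)(w*z + x*y + 3*y^2) dx = (y) dx, which multiplied by dz ∧ dw gives (y) dx ∧ dz ∧ dw
  d(w*z + x*y + 3*y^2) includes (∂/∂y)(w*z + x*y + 3*y^2) dy = (x + 6*y) dy, which multiplied by dz ∧ dw gives (x + 6*y) dy ∧ dz ∧ dw
Collecting like 3-forms: d(omega) = (3*z) dx ∧ dy ∧ dz + (y + z) dx ∧ dy ∧ dw + (2*w - 3*x + 2*y) dx ∧ dz ∧ dw + (x + 6*y) dy ∧ dz ∧ dw.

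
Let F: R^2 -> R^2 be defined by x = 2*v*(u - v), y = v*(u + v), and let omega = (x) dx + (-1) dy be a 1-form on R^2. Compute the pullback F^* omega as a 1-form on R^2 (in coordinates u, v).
F^* omega = (v*(4*u*v - 4*v^2 - 1)) du + (4*u^2*v - 12*u*v^2 - u + 8*v^3 - 2*v) dv

Using F^*(f dg) = (f ∘ F) d(g ∘ F), substitute each coordinate x_i by F_i(u, v) in f_i, and replace dx_i by d F_i = (∂F_i/∂u) du + (∂F_i/∂v) dv.
  For the x component: f_1(F) = 2*v*(u - v); d F_1 = (2*v) du + (2*u - 4*v) dv
  For the y component: f_2(F) = -1; d F_2 = (v) du + (u + 2*v) dv
Combining and collecting du, dv coefficients:
  coeff of du: v*(4*u*v - 4*v^2 - 1)
  coeff of dv: 4*u^2*v - 12*u*v^2 - u + 8*v^3 - 2*v
F^* omega = (v*(4*u*v - 4*v^2 - 1)) du + (4*u^2*v - 12*u*v^2 - u + 8*v^3 - 2*v) dv.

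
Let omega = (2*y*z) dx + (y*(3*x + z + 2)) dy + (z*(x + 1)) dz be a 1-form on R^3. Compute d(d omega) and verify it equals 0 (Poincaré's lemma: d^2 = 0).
d(d omega) = 0

Step 1: d omega = sum_{i<j} (∂f_j/∂x_i - ∂f_i/∂x_j) dx_i ∧ dx_j:
  coeff of dx ∧ dy: 3*y - 2*z
  coeff of dx ∧ dz: -2*y + z
  coeff of dy ∧ dz: -y
Step 2: Apply d again to each 2-form coefficient. The only possible 3-form in R^3 is dx ∧ dy ∧ dz, with coefficient
  ∂(coeff of dy∧dz)/∂x - ∂(coeff of dx∧dz)/∂y + ∂(coeff of dx∧dy)/∂z
  = ∂/∂x (-y) - ∂/∂y (-2*y + z) + ∂/∂z (3*y - 2*z).
Each of these terms simplifies to sums of mixed partials that cancel in pairs. The result is 0 (by equality of mixed partials for smooth functions — Schwarz / Clairaut).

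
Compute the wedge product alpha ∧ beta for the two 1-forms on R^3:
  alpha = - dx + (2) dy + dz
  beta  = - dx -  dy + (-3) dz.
alpha ∧ beta = (3) dx ∧ dy + (4) dx ∧ dz + (-5) dy ∧ dz

Distribute the wedge, using dx_i ∧ dx_j = -dx_j ∧ dx_i and dx_i ∧ dx_i = 0. For each pair (i, j) with i < j, the coefficient of dx_i ∧ dx_j in alpha ∧ beta is (alpha_i * beta_j - alpha_j * beta_i). Collecting: alpha ∧ beta = (3) dx ∧ dy + (4) dx ∧ dz + (-5) dy ∧ dz.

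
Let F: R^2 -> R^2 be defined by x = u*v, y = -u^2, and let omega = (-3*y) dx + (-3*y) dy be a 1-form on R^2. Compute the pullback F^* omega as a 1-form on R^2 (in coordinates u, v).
F^* omega = (3*u^2*(-2*u + v)) du + (3*u^3) dv

Using F^*(f dg) = (f ∘ F) d(g ∘ F), substitute each coordinate x_i by F_i(u, v) in f_i, and replace dx_i by d F_i = (∂F_i/∂u) du + (∂F_i/∂v) dv.
  For the x component: f_1(F) = 3*u^2; d F_1 = (v) du + (u) dv
  For the y component: f_2(F) = 3*u^2; d F_2 = (-2*u) du + (0) dv
Combining and collecting du, dv coefficients:
  coeff of du: 3*u^2*(-2*u + v)
  coeff of dv: 3*u^3
F^* omega = (3*u^2*(-2*u + v)) du + (3*u^3) dv.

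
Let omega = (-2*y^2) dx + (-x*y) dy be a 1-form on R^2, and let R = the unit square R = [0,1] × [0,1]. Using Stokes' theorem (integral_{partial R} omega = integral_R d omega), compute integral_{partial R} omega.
integral_(partial R) omega = 3/2

Stokes: integral_partial_R omega = integral_R d omega with d omega = (∂Q/∂x - ∂P/∂y) dx ∧ dy.
  ∂Q/∂x = -y
  ∂P/∂y = -4*y
  integrand = ∂Q/∂x - ∂P/∂y = 3*y.
Integrating over R: integral_0^1 integral_0^1 (3*y) dx dy = 3/2.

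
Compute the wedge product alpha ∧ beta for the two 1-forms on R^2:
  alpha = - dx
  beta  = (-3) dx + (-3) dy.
alpha ∧ beta = (3) dx ∧ dy

Distribute the wedge, using dx_i ∧ dx_j = -dx_j ∧ dx_i and dx_i ∧ dx_i = 0. For each pair (i, j) with i < j, the coefficient of dx_i ∧ dx_j in alpha ∧ beta is (alpha_i * beta_j - alpha_j * beta_i). Collecting: alpha ∧ beta = (3) dx ∧ dy.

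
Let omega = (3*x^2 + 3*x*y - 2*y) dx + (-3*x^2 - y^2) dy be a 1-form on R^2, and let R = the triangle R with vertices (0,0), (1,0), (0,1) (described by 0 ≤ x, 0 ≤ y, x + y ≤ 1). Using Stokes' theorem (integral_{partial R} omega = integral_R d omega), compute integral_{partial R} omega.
integral_(partial R) omega = -1/2

Stokes: integral_partial_R omega = integral_R d omega with d omega = (∂Q/∂x - ∂P/∂y) dx ∧ dy.
  ∂Q/∂x = -6*x
  ∂P/∂y = 3*x - 2
  integrand = ∂Q/∂x - ∂P/∂y = 2 - 9*x.
Integrating over R: integral_0^1 integral_0^{1-x} (2 - 9*x) dy dx = -1/2.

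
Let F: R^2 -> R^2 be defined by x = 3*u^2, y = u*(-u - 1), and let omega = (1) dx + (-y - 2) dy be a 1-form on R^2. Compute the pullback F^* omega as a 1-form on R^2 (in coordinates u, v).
F^* omega = (-2*u^3 - 3*u^2 + 9*u + 2) du

Using F^*(f dg) = (f ∘ F) d(g ∘ F), substitute each coordinate x_i by F_i(u, v) in f_i, and replace dx_i by d F_i = (∂F_i/∂u) du + (∂F_i/∂v) dv.
  For the x component: f_1(F) = 1; d F_1 = (6*u) du + (0) dv
  For the y component: f_2(F) = u^2 + u - 2; d F_2 = (-2*u - 1) du + (0) dv
Combining and collecting du, dv coefficients:
  coeff of du: -2*u^3 - 3*u^2 + 9*u + 2
  coeff of dv: 0
F^* omega = (-2*u^3 - 3*u^2 + 9*u + 2) du.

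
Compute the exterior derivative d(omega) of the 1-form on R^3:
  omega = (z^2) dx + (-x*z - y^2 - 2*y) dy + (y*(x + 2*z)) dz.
d(omega) = (-z) dx ∧ dy + (y - 2*z) dx ∧ dz + (2*x + 2*z) dy ∧ dz

For a 1-form omega = sum_i f_i dx_i, the exterior derivative is
  d(omega) = sum_{i < j} (∂f_j/∂x_i - ∂f_i/∂x_j) dx_i ∧ dx_j.
  coefficient of dx ∧ dy: ∂f_2/∂x - ∂f_1/∂y = ∂(-x*z - y^2 - 2*y)/∂x - ∂(z^2)/∂y = -z
  coefficient of dx ∧ dz: ∂f_3/∂x - ∂f_1/∂z = ∂(y*(x + 2*z))/∂x - ∂(z^2)/∂z = y - 2*z
  coefficient of dy ∧ dz: ∂f_3/∂y - ∂f_2/∂z = ∂(y*(x + 2*z))/∂y - ∂(-x*z - y^2 - 2*y)/∂z = 2*x + 2*z
Assembling: d(omega) = (-z) dx ∧ dy + (y - 2*z) dx ∧ dz + (2*x + 2*z) dy ∧ dz.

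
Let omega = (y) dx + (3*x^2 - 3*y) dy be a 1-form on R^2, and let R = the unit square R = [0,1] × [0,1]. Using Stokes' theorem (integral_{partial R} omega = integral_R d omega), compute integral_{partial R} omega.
integral_(partial R) omega = 2

Stokes: integral_partial_R omega = integral_R d omega with d omega = (∂Q/∂x - ∂P/∂y) dx ∧ dy.
  ∂Q/∂x = 6*x
  ∂P/∂y = 1
  integrand = ∂Q/∂x - ∂P/∂y = 6*x - 1.
Integrating over R: integral_0^1 integral_0^1 (6*x - 1) dx dy = 2.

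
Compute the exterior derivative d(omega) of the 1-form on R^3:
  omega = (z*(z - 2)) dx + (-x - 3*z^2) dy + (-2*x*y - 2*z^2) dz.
d(omega) = (-1) dx ∧ dy + (-2*y - 2*z + 2) dx ∧ dz + (-2*x + 6*z) dy ∧ dz

For a 1-form omega = sum_i f_i dx_i, the exterior derivative is
  d(omega) = sum_{i < j} (∂f_j/∂x_i - ∂f_i/∂x_j) dx_i ∧ dx_j.
  coefficient of dx ∧ dy: ∂f_2/∂x - ∂f_1/∂y = ∂(-x - 3*z^2)/∂x - ∂(z*(z - 2))/∂y = -1
  coefficient of dx ∧ dz: ∂f_3/∂x - ∂f_1/∂z = ∂(-2*x*y - 2*z^2)/∂x - ∂(z*(z - 2))/∂z = -2*y - 2*z + 2
  coefficient of dy ∧ dz: ∂f_3/∂y - ∂f_2/∂z = ∂(-2*x*y - 2*z^2)/∂y - ∂(-x - 3*z^2)/∂z = -2*x + 6*z
Assembling: d(omega) = (-1) dx ∧ dy + (-2*y - 2*z + 2) dx ∧ dz + (-2*x + 6*z) dy ∧ dz.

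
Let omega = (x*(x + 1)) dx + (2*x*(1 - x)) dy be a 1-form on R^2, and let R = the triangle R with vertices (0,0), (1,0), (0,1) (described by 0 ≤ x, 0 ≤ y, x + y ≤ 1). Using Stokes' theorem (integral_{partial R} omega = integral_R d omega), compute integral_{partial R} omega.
integral_(partial R) omega = 1/3

Stokes: integral_partial_R omega = integral_R d omega with d omega = (∂Q/∂x - ∂P/∂y) dx ∧ dy.
  ∂Q/∂x = 2 - 4*x
  ∂P/∂y = 0
  integrand = ∂Q/∂x - ∂P/∂y = 2 - 4*x.
Integrating over R: integral_0^1 integral_0^{1-x} (2 - 4*x) dy dx = 1/3.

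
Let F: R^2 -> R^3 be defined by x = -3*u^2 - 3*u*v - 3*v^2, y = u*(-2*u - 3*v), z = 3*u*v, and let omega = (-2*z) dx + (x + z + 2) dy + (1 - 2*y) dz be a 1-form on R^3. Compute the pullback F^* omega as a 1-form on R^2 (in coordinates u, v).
F^* omega = (12*u^3 + 57*u^2*v + 48*u*v^2 - 8*u + 9*v^3 - 3*v) du + (3*u*(7*u^2 + 12*u*v + 15*v^2 - 1)) dv

Using F^*(f dg) = (f ∘ F) d(g ∘ F), substitute each coordinate x_i by F_i(u, v) in f_i, and replace dx_i by d F_i = (∂F_i/∂u) du + (∂F_i/∂v) dv.
  For the x component: f_1(F) = -6*u*v; d F_1 = (-6*u - 3*v) du + (-3*u - 6*v) dv
  For the y component: f_2(F) = -3*u^2 - 3*v^2 + 2; d F_2 = (-4*u - 3*v) du + (-3*u) dv
  For the z component: f_3(F) = 4*u^2 + 6*u*v + 1; d F_3 = (3*v) du + (3*u) dv
Combining and collecting du, dv coefficients:
  coeff of du: 12*u^3 + 57*u^2*v + 48*u*v^2 - 8*u + 9*v^3 - 3*v
  coeff of dv: 3*u*(7*u^2 + 12*u*v + 15*v^2 - 1)
F^* omega = (12*u^3 + 57*u^2*v + 48*u*v^2 - 8*u + 9*v^3 - 3*v) du + (3*u*(7*u^2 + 12*u*v + 15*v^2 - 1)) dv.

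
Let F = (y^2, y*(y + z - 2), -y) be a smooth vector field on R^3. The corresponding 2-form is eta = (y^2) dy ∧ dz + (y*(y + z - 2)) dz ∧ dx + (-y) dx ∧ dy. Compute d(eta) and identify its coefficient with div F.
d(eta) = (2*y + z - 2) dx ∧ dy ∧ dz; div F = 2*y + z - 2

For a 2-form in R^3 of the form above, applying d gives a 3-form with coefficient ∂P/∂x + ∂Q/∂y + ∂R/∂z:
  ∂P/∂x = 0
  ∂Q/∂y = 2*y + z - 2
  ∂R/∂z = 0
Sum = 2*y + z - 2, which is exactly div F.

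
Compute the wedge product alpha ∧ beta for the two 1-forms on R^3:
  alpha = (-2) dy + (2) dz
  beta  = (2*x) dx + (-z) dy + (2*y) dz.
alpha ∧ beta = (4*x) dx ∧ dy + (-4*y + 2*z) dy ∧ dz + (-4*x) dx ∧ dz

Distribute the wedge, using dx_i ∧ dx_j = -dx_j ∧ dx_i and dx_i ∧ dx_i = 0. For each pair (i, j) with i < j, the coefficient of dx_i ∧ dx_j in alpha ∧ beta is (alpha_i * beta_j - alpha_j * beta_i). Collecting: alpha ∧ beta = (4*x) dx ∧ dy + (-4*y + 2*z) dy ∧ dz + (-4*x) dx ∧ dz.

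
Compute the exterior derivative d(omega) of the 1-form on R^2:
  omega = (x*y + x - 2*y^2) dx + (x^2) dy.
d(omega) = (x + 4*y) dx ∧ dy

For a 1-form omega = sum_i f_i dx_i, the exterior derivative is
  d(omega) = sum_{i < j} (∂f_j/∂x_i - ∂f_i/∂x_j) dx_i ∧ dx_j.
  coefficient of dx ∧ dy: ∂f_2/∂x - ∂f_1/∂y = ∂(x^2)/∂x - ∂(x*y + x - 2*y^2)/∂y = x + 4*y
Assembling: d(omega) = (x + 4*y) dx ∧ dy.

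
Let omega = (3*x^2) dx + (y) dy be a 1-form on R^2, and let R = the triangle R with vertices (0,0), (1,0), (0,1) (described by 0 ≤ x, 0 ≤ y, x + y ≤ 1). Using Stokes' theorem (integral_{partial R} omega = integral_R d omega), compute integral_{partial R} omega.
integral_(partial R) omega = 0

Stokes: integral_partial_R omega = integral_R d omega with d omega = (∂Q/∂x - ∂P/∂y) dx ∧ dy.
  ∂Q/∂x = 0
  ∂P/∂y = 0
  integrand = ∂Q/∂x - ∂P/∂y = 0.
Integrating over R: integral_0^1 integral_0^{1-x} (0) dy dx = 0.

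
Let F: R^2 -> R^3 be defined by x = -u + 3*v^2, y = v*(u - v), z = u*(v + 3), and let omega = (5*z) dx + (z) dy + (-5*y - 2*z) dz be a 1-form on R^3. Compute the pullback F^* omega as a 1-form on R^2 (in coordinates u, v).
F^* omega = (-6*u*v^2 - 29*u*v - 33*u + 5*v^3 + 15*v^2) du + (3*u*(-2*u*v - u + 11*v^2 + 28*v)) dv

Using F^*(f dg) = (f ∘ F) d(g ∘ F), substitute each coordinate x_i by F_i(u, v) in f_i, and replace dx_i by d F_i = (∂F_i/∂u) du + (∂F_i/∂v) dv.
  For the x component: f_1(F) = 5*u*(v + 3); d F_1 = (-1) du + (6*v) dv
  For the y component: f_2(F) = u*(v + 3); d F_2 = (v) du + (u - 2*v) dv
  For the z component: f_3(F) = -7*u*v - 6*u + 5*v^2; d F_3 = (v + 3) du + (u) dv
Combining and collecting du, dv coefficients:
  coeff of du: -6*u*v^2 - 29*u*v - 33*u + 5*v^3 + 15*v^2
  coeff of dv: 3*u*(-2*u*v - u + 11*v^2 + 28*v)
F^* omega = (-6*u*v^2 - 29*u*v - 33*u + 5*v^3 + 15*v^2) du + (3*u*(-2*u*v - u + 11*v^2 + 28*v)) dv.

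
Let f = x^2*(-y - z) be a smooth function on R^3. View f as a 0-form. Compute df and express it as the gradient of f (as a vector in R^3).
df = (2*x*(-y - z)) dx + (-x^2) dy + (-x^2) dz; grad f = (2*x*(-y - z), -x^2, -x^2)

For a 0-form f, d f = (∂f/∂x) dx + (∂f/∂y) dy + (∂f/∂z) dz. The components of the vector representation are exactly the entries of grad f in Cartesian coordinates:
  ∂f/∂x = 2*x*(-y - z)
  ∂f/∂y = -x^2
  ∂f/∂z = -x^2.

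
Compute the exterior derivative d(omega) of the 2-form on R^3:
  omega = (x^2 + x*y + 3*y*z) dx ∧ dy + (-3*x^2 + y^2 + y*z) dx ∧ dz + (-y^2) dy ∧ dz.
d(omega) = (y - z) dx ∧ dy ∧ dz

For a 2-form omega = sum_{i<j} g_{ij} dx_i ∧ dx_j, the exterior derivative is
  d(omega) = sum_{i<j} d(g_{ij}) ∧ dx_i ∧ dx_j = sum_{i<j, k} (∂g_{ij}/∂x_k) dx_k ∧ dx_i ∧ dx_j.
Expand each term, using dx_k ∧ dx_i ∧ dx_j = sgn(permutation) dx_{(a)} ∧ dx_{(b)} ∧ dx_{(c)} with (a < b < c) sorted:
  d(x^2 + x*y + 3*y*z) includes (∂/∂z)(x^2 + x*y + 3*y*z) dz = (3*y) dz, which multiplied by dx ∧ dy gives (3*y) dx ∧ dy ∧ dz
  d(-3*x^2 + y^2 + y*z) includes (∂/∂y)(-3*x^2 + y^2 + y*z) dy = (2*y + z) dy, which multiplied by dx ∧ dz gives (-2*y - z) dx ∧ dy ∧ dz
Collecting like 3-forms: d(omega) = (y - z) dx ∧ dy ∧ dz.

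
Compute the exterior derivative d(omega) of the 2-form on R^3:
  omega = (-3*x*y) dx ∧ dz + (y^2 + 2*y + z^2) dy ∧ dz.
d(omega) = (3*x) dx ∧ dy ∧ dz

For a 2-form omega = sum_{i<j} g_{ij} dx_i ∧ dx_j, the exterior derivative is
  d(omega) = sum_{i<j} d(g_{ij}) ∧ dx_i ∧ dx_j = sum_{i<j, k} (∂g_{ij}/∂x_k) dx_k ∧ dx_i ∧ dx_j.
Expand each term, using dx_k ∧ dx_i ∧ dx_j = sgn(permutation) dx_{(a)} ∧ dx_{(b)} ∧ dx_{(c)} with (a < b < c) sorted:
  d(-3*x*y) includes (∂/∂y)(-3*x*y) dy = (-3*x) dy, which multiplied by dx ∧ dz gives (3*x) dx ∧ dy ∧ dz
Collecting like 3-forms: d(omega) = (3*x) dx ∧ dy ∧ dz.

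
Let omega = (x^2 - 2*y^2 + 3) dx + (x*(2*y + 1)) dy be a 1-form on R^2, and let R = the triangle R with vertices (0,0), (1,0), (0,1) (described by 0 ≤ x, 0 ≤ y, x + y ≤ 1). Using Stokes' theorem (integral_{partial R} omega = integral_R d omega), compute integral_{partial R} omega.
integral_(partial R) omega = 3/2

Stokes: integral_partial_R omega = integral_R d omega with d omega = (∂Q/∂x - ∂P/∂y) dx ∧ dy.
  ∂Q/∂x = 2*y + 1
  ∂P/∂y = -4*y
  integrand = ∂Q/∂x - ∂P/∂y = 6*y + 1.
Integrating over R: integral_0^1 integral_0^{1-x} (6*y + 1) dy dx = 3/2.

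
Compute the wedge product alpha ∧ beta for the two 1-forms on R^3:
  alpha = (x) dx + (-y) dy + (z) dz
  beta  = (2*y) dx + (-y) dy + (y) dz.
alpha ∧ beta = (y*(-x + 2*y)) dx ∧ dy + (y*(x - 2*z)) dx ∧ dz + (y*(-y + z)) dy ∧ dz

Distribute the wedge, using dx_i ∧ dx_j = -dx_j ∧ dx_i and dx_i ∧ dx_i = 0. For each pair (i, j) with i < j, the coefficient of dx_i ∧ dx_j in alpha ∧ beta is (alpha_i * beta_j - alpha_j * beta_i). Collecting: alpha ∧ beta = (y*(-x + 2*y)) dx ∧ dy + (y*(x - 2*z)) dx ∧ dz + (y*(-y + z)) dy ∧ dz.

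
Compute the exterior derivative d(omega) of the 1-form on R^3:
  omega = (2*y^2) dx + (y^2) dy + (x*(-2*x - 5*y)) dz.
d(omega) = (-4*y) dx ∧ dy + (-4*x - 5*y) dx ∧ dz + (-5*x) dy ∧ dz

For a 1-form omega = sum_i f_i dx_i, the exterior derivative is
  d(omega) = sum_{i < j} (∂f_j/∂x_i - ∂f_i/∂x_j) dx_i ∧ dx_j.
  coefficient of dx ∧ dy: ∂f_2/∂x - ∂f_1/∂y = ∂(y^2)/∂x - ∂(2*y^2)/∂y = -4*y
  coefficient of dx ∧ dz: ∂f_3/∂x - ∂f_1/∂z = ∂(x*(-2*x - 5*y))/∂x - ∂(2*y^2)/∂z = -4*x - 5*y
  coefficient of dy ∧ dz: ∂f_3/∂y - ∂f_2/∂z = ∂(x*(-2*x - 5*y))/∂y - ∂(y^2)/∂z = -5*x
Assembling: d(omega) = (-4*y) dx ∧ dy + (-4*x - 5*y) dx ∧ dz + (-5*x) dy ∧ dz.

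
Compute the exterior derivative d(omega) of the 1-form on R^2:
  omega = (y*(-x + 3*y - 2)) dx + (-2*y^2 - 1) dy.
d(omega) = (x - 6*y + 2) dx ∧ dy

For a 1-form omega = sum_i f_i dx_i, the exterior derivative is
  d(omega) = sum_{i < j} (∂f_j/∂x_i - ∂f_i/∂x_j) dx_i ∧ dx_j.
  coefficient of dx ∧ dy: ∂f_2/∂x - ∂f_1/∂y = ∂(-2*y^2 - 1)/∂x - ∂(y*(-x + 3*y - 2))/∂y = x - 6*y + 2
Assembling: d(omega) = (x - 6*y + 2) dx ∧ dy.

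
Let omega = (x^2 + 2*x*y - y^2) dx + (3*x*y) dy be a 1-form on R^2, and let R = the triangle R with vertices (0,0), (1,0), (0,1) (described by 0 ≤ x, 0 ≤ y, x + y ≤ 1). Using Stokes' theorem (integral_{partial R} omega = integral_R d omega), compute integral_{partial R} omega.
integral_(partial R) omega = 1/2

Stokes: integral_partial_R omega = integral_R d omega with d omega = (∂Q/∂x - ∂P/∂y) dx ∧ dy.
  ∂Q/∂x = 3*y
  ∂P/∂y = 2*x - 2*y
  integrand = ∂Q/∂x - ∂P/∂y = -2*x + 5*y.
Integrating over R: integral_0^1 integral_0^{1-x} (-2*x + 5*y) dy dx = 1/2.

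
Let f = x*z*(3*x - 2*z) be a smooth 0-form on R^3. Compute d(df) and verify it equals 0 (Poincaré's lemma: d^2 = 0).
d(df) = 0

Step 1: df = sum_i (∂f/∂x_i) dx_i = (2*z*(3*x - z)) dx + (0) dy + (x*(3*x - 4*z)) dz.
Step 2: Apply d again. Using the 1-form formula, the coefficient of dx ∧ dy in d(df) is ∂^2 f/∂x ∂y - ∂^2 f/∂y ∂x = (0) - (0) = 0 (equality of mixed partials for smooth f).
Similarly for dx ∧ dz and dy ∧ dz — all coefficients vanish. So d(df) = 0.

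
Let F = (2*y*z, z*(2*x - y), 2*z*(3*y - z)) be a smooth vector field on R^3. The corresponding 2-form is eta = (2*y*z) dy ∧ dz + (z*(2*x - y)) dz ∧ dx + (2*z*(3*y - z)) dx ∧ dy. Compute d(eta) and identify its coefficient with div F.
d(eta) = (6*y - 5*z) dx ∧ dy ∧ dz; div F = 6*y - 5*z

For a 2-form in R^3 of the form above, applying d gives a 3-form with coefficient ∂P/∂x + ∂Q/∂y + ∂R/∂z:
  ∂P/∂x = 0
  ∂Q/∂y = -z
  ∂R/∂z = 6*y - 4*z
Sum = 6*y - 5*z, which is exactly div F.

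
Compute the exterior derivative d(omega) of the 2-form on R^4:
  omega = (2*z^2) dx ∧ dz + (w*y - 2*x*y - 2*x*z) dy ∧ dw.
d(omega) = (-2*y - 2*z) dx ∧ dy ∧ dw + (2*x) dy ∧ dz ∧ dw

For a 2-form omega = sum_{i<j} g_{ij} dx_i ∧ dx_j, the exterior derivative is
  d(omega) = sum_{i<j} d(g_{ij}) ∧ dx_i ∧ dx_j = sum_{i<j, k} (∂g_{ij}/∂x_k) dx_k ∧ dx_i ∧ dx_j.
Expand each term, using dx_k ∧ dx_i ∧ dx_j = sgn(permutation) dx_{(a)} ∧ dx_{(b)} ∧ dx_{(c)} with (a < b < c) sorted:
  d(w*y - 2*x*y - 2*x*z) includes (∂/∂x)(w*y - 2*x*y - 2*x*z) dx = (-2*y - 2*z) dx, which multiplied by dy ∧ dw gives (-2*y - 2*z) dx ∧ dy ∧ dw
  d(w*y - 2*x*y - 2*x*z) includes (∂/∂z)(w*y - 2*x*y - 2*x*z) dz = (-2*x) dz, which multiplied by dy ∧ dw gives (2*x) dy ∧ dz ∧ dw
Collecting like 3-forms: d(omega) = (-2*y - 2*z) dx ∧ dy ∧ dw + (2*x) dy ∧ dz ∧ dw.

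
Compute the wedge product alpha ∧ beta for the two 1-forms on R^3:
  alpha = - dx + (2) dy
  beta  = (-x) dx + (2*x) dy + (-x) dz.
alpha ∧ beta = (x) dx ∧ dz + (-2*x) dy ∧ dz

Distribute the wedge, using dx_i ∧ dx_j = -dx_j ∧ dx_i and dx_i ∧ dx_i = 0. For each pair (i, j) with i < j, the coefficient of dx_i ∧ dx_j in alpha ∧ beta is (alpha_i * beta_j - alpha_j * beta_i). Collecting: alpha ∧ beta = (x) dx ∧ dz + (-2*x) dy ∧ dz.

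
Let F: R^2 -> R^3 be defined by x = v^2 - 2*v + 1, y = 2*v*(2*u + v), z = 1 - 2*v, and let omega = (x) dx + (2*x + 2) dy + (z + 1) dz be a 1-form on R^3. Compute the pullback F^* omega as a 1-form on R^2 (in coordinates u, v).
F^* omega = (8*v*(v^2 - 2*v + 2)) du + (8*u*v^2 - 16*u*v + 16*u + 10*v^3 - 22*v^2 + 26*v - 6) dv

Using F^*(f dg) = (f ∘ F) d(g ∘ F), substitute each coordinate x_i by F_i(u, v) in f_i, and replace dx_i by d F_i = (∂F_i/∂u) du + (∂F_i/∂v) dv.
  For the x component: f_1(F) = v^2 - 2*v + 1; d F_1 = (0) du + (2*v - 2) dv
  For the y component: f_2(F) = 2*v^2 - 4*v + 4; d F_2 = (4*v) du + (4*u + 4*v) dv
  For the z component: f_3(F) = 2 - 2*v; d F_3 = (0) du + (-2) dv
Combining and collecting du, dv coefficients:
  coeff of du: 8*v*(v^2 - 2*v + 2)
  coeff of dv: 8*u*v^2 - 16*u*v + 16*u + 10*v^3 - 22*v^2 + 26*v - 6
F^* omega = (8*v*(v^2 - 2*v + 2)) du + (8*u*v^2 - 16*u*v + 16*u + 10*v^3 - 22*v^2 + 26*v - 6) dv.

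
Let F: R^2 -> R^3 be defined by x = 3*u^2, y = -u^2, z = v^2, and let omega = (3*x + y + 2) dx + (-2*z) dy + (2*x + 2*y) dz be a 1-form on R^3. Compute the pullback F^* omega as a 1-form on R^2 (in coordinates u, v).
F^* omega = (4*u*(12*u^2 + v^2 + 3)) du + (8*u^2*v) dv

Using F^*(f dg) = (f ∘ F) d(g ∘ F), substitute each coordinate x_i by F_i(u, v) in f_i, and replace dx_i by d F_i = (∂F_i/∂u) du + (∂F_i/∂v) dv.
  For the x component: f_1(F) = 8*u^2 + 2; d F_1 = (6*u) du + (0) dv
  For the y component: f_2(F) = -2*v^2; d F_2 = (-2*u) du + (0) dv
  For the z component: f_3(F) = 4*u^2; d F_3 = (0) du + (2*v) dv
Combining and collecting du, dv coefficients:
  coeff of du: 4*u*(12*u^2 + v^2 + 3)
  coeff of dv: 8*u^2*v
F^* omega = (4*u*(12*u^2 + v^2 + 3)) du + (8*u^2*v) dv.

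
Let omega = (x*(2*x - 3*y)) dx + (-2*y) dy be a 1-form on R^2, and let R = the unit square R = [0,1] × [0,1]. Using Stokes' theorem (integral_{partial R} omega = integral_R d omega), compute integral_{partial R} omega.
integral_(partial R) omega = 3/2

Stokes: integral_partial_R omega = integral_R d omega with d omega = (∂Q/∂x - ∂P/∂y) dx ∧ dy.
  ∂Q/∂x = 0
  ∂P/∂y = -3*x
  integrand = ∂Q/∂x - ∂P/∂y = 3*x.
Integrating over R: integral_0^1 integral_0^1 (3*x) dx dy = 3/2.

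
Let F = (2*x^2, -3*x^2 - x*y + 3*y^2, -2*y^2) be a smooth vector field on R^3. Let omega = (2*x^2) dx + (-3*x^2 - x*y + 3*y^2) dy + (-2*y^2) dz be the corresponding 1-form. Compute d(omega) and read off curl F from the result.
d(omega) = (-4*y) dy ∧ dz + (0) dz ∧ dx + (-6*x - y) dx ∧ dy; curl F = (-4*y, 0, -6*x - y)

d omega = sum_{i<j} (∂f_j/∂x_i - ∂f_i/∂x_j) dx_i ∧ dx_j. Under the identification (dy ∧ dz, dz ∧ dx, dx ∧ dy) ↔ (e_x, e_y, e_z), the coefficients are exactly the components of curl F. Compute:
  ∂R/∂y - ∂Q/∂z = (-4*y) - (0) = -4*y
  ∂P/∂z - ∂R/∂x = (0) - (0) = 0
  ∂Q/∂x - ∂P/∂y = (-6*x - y) - (0) = -6*x - y.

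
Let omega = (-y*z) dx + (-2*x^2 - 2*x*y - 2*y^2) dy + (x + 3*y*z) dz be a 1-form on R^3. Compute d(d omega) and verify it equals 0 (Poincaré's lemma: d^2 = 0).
d(d omega) = 0

Step 1: d omega = sum_{i<j} (∂f_j/∂x_i - ∂f_i/∂x_j) dx_i ∧ dx_j:
  coeff of dx ∧ dy: -4*x - 2*y + z
  coeff of dx ∧ dz: y + 1
  coeff of dy ∧ dz: 3*z
Step 2: Apply d again to each 2-form coefficient. The only possible 3-form in R^3 is dx ∧ dy ∧ dz, with coefficient
  ∂(coeff of dy∧dz)/∂x - ∂(coeff of dx∧dz)/∂y + ∂(coeff of dx∧dy)/∂z
  = ∂/∂x (3*z) - ∂/∂y (y + 1) + ∂/∂z (-4*x - 2*y + z).
Each of these terms simplifies to sums of mixed partials that cancel in pairs. The result is 0 (by equality of mixed partials for smooth functions — Schwarz / Clairaut).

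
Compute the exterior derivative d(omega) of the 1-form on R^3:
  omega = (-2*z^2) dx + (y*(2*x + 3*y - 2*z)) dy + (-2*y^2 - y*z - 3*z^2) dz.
d(omega) = (2*y) dx ∧ dy + (4*z) dx ∧ dz + (-2*y - z) dy ∧ dz

For a 1-form omega = sum_i f_i dx_i, the exterior derivative is
  d(omega) = sum_{i < j} (∂f_j/∂x_i - ∂f_i/∂x_j) dx_i ∧ dx_j.
  coefficient of dx ∧ dy: ∂f_2/∂x - ∂f_1/∂y = ∂(y*(2*x + 3*y - 2*z))/∂x - ∂(-2*z^2)/∂y = 2*y
  coefficient of dx ∧ dz: ∂f_3/∂x - ∂f_1/∂z = ∂(-2*y^2 - y*z - 3*z^2)/∂x - ∂(-2*z^2)/∂z = 4*z
  coefficient of dy ∧ dz: ∂f_3/∂y - ∂f_2/∂z = ∂(-2*y^2 - y*z - 3*z^2)/∂y - ∂(y*(2*x + 3*y - 2*z))/∂z = -2*y - z
Assembling: d(omega) = (2*y) dx ∧ dy + (4*z) dx ∧ dz + (-2*y - z) dy ∧ dz.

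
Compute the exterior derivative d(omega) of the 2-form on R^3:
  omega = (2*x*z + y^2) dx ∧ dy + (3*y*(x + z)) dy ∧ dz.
d(omega) = (2*x + 3*y) dx ∧ dy ∧ dz

For a 2-form omega = sum_{i<j} g_{ij} dx_i ∧ dx_j, the exterior derivative is
  d(omega) = sum_{i<j} d(g_{ij}) ∧ dx_i ∧ dx_j = sum_{i<j, k} (∂g_{ij}/∂x_k) dx_k ∧ dx_i ∧ dx_j.
Expand each term, using dx_k ∧ dx_i ∧ dx_j = sgn(permutation) dx_{(a)} ∧ dx_{(b)} ∧ dx_{(c)} with (a < b < c) sorted:
  d(2*x*z + y^2) includes (∂/∂z)(2*x*z + y^2) dz = (2*x) dz, which multiplied by dx ∧ dy gives (2*x) dx ∧ dy ∧ dz
  d(3*y*(x + z)) includes (∂/∂x)(3*y*(x + z)) dx = (3*y) dx, which multiplied by dy ∧ dz gives (3*y) dx ∧ dy ∧ dz
Collecting like 3-forms: d(omega) = (2*x + 3*y) dx ∧ dy ∧ dz.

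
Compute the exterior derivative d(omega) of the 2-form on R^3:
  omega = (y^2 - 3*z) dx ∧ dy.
d(omega) = (-3) dx ∧ dy ∧ dz

For a 2-form omega = sum_{i<j} g_{ij} dx_i ∧ dx_j, the exterior derivative is
  d(omega) = sum_{i<j} d(g_{ij}) ∧ dx_i ∧ dx_j = sum_{i<j, k} (∂g_{ij}/∂x_k) dx_k ∧ dx_i ∧ dx_j.
Expand each term, using dx_k ∧ dx_i ∧ dx_j = sgn(permutation) dx_{(a)} ∧ dx_{(b)} ∧ dx_{(c)} with (a < b < c) sorted:
  d(y^2 - 3*z) includes (∂/∂z)(y^2 - 3*z) dz = (-3) dz, which multiplied by dx ∧ dy gives (-3) dx ∧ dy ∧ dz
Collecting like 3-forms: d(omega) = (-3) dx ∧ dy ∧ dz.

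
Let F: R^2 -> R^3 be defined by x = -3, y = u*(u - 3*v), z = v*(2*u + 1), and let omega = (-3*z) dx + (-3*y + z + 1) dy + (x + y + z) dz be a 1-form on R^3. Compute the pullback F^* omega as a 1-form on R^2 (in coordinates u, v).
F^* omega = (-6*u^3 + 33*u^2*v - 35*u*v^2 + 2*u*v + 2*u - v^2 - 9*v) du + (11*u^3 - 35*u^2*v + u^2 - 2*u*v - 9*u + v - 3) dv

Using F^*(f dg) = (f ∘ F) d(g ∘ F), substitute each coordinate x_i by F_i(u, v) in f_i, and replace dx_i by d F_i = (∂F_i/∂u) du + (∂F_i/∂v) dv.
  For the x component: f_1(F) = 3*v*(-2*u - 1); d F_1 = (0) du + (0) dv
  For the y component: f_2(F) = -3*u^2 + 11*u*v + v + 1; d F_2 = (2*u - 3*v) du + (-3*u) dv
  For the z component: f_3(F) = u^2 - u*v + v - 3; d F_3 = (2*v) du + (2*u + 1) dv
Combining and collecting du, dv coefficients:
  coeff of du: -6*u^3 + 33*u^2*v - 35*u*v^2 + 2*u*v + 2*u - v^2 - 9*v
  coeff of dv: 11*u^3 - 35*u^2*v + u^2 - 2*u*v - 9*u + v - 3
F^* omega = (-6*u^3 + 33*u^2*v - 35*u*v^2 + 2*u*v + 2*u - v^2 - 9*v) du + (11*u^3 - 35*u^2*v + u^2 - 2*u*v - 9*u + v - 3) dv.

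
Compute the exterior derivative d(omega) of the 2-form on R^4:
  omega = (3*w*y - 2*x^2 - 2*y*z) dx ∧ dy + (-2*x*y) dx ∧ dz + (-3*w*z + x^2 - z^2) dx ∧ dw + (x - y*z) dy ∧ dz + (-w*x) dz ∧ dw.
d(omega) = (2*x - 2*y + 1) dx ∧ dy ∧ dz + (3*y) dx ∧ dy ∧ dw + (2*w + 2*z) dx ∧ dz ∧ dw

For a 2-form omega = sum_{i<j} g_{ij} dx_i ∧ dx_j, the exterior derivative is
  d(omega) = sum_{i<j} d(g_{ij}) ∧ dx_i ∧ dx_j = sum_{i<j, k} (∂g_{ij}/∂x_k) dx_k ∧ dx_i ∧ dx_j.
Expand each term, using dx_k ∧ dx_i ∧ dx_j = sgn(permutation) dx_{(a)} ∧ dx_{(b)} ∧ dx_{(c)} with (a < b < c) sorted:
  d(3*w*y - 2*x^2 - 2*y*z) includes (∂/∂z)(3*w*y - 2*x^2 - 2*y*z) dz = (-2*y) dz, which multiplied by dx ∧ dy gives (-2*y) dx ∧ dy ∧ dz
  d(3*w*y - 2*x^2 - 2*y*z) includes (∂/∂w)(3*w*y - 2*x^2 - 2*y*z) dw = (3*y) dw, which multiplied by dx ∧ dy gives (3*y) dx ∧ dy ∧ dw
  d(-2*x*y) includes (∂/∂y)(-2*x*y) dy = (-2*x) dy, which multiplied by dx ∧ dz gives (2*x) dx ∧ dy ∧ dz
  d(-3*w*z + x^2 - z^2) includes (∂/∂z)(-3*w*z + x^2 - z^2) dz = (-3*w - 2*z) dz, which multiplied by dx ∧ dw gives (3*w + 2*z) dx ∧ dz ∧ dw
  d(x - y*z) includes (∂/∂x)(x - y*z) dx = (1) dx, which multiplied by dy ∧ dz gives (1) dx ∧ dy ∧ dz
  d(-w*x) includes (∂/∂x)(-w*x) dx = (-w) dx, which multiplied by dz ∧ dw gives (-w) dx ∧ dz ∧ dw
Collecting like 3-forms: d(omega) = (2*x - 2*y + 1) dx ∧ dy ∧ dz + (3*y) dx ∧ dy ∧ dw + (2*w + 2*z) dx ∧ dz ∧ dw.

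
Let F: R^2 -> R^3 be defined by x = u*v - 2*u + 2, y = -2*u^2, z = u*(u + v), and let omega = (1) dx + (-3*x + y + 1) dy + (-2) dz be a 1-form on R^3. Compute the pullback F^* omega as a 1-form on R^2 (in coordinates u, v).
F^* omega = (8*u^3 + 12*u^2*v - 24*u^2 + 16*u - v - 2) du + (-u) dv

Using F^*(f dg) = (f ∘ F) d(g ∘ F), substitute each coordinate x_i by F_i(u, v) in f_i, and replace dx_i by d F_i = (∂F_i/∂u) du + (∂F_i/∂v) dv.
  For the x component: f_1(F) = 1; d F_1 = (v - 2) du + (u) dv
  For the y component: f_2(F) = -2*u^2 - 3*u*v + 6*u - 5; d F_2 = (-4*u) du + (0) dv
  For the z component: f_3(F) = -2; d F_3 = (2*u + v) du + (u) dv
Combining and collecting du, dv coefficients:
  coeff of du: 8*u^3 + 12*u^2*v - 24*u^2 + 16*u - v - 2
  coeff of dv: -u
F^* omega = (8*u^3 + 12*u^2*v - 24*u^2 + 16*u - v - 2) du + (-u) dv.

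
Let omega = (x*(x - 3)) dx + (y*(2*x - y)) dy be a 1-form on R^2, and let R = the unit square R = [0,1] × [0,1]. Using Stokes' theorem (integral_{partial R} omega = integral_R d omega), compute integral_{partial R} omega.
integral_(partial R) omega = 1

Stokes: integral_partial_R omega = integral_R d omega with d omega = (∂Q/∂x - ∂P/∂y) dx ∧ dy.
  ∂Q/∂x = 2*y
  ∂P/∂y = 0
  integrand = ∂Q/∂x - ∂P/∂y = 2*y.
Integrating over R: integral_0^1 integral_0^1 (2*y) dx dy = 1.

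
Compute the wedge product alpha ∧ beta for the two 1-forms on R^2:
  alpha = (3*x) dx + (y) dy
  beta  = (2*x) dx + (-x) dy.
alpha ∧ beta = (-x*(3*x + 2*y)) dx ∧ dy

Distribute the wedge, using dx_i ∧ dx_j = -dx_j ∧ dx_i and dx_i ∧ dx_i = 0. For each pair (i, j) with i < j, the coefficient of dx_i ∧ dx_j in alpha ∧ beta is (alpha_i * beta_j - alpha_j * beta_i). Collecting: alpha ∧ beta = (-x*(3*x + 2*y)) dx ∧ dy.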